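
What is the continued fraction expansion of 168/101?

[1; 1, 1, 1, 33]

Run the Euclidean algorithm on 168 and 101; the successive quotients are the partial quotients a_0, a_1, ... (each step inverts the fractional part left over by the previous one):
  168 = 1*101 + 67, so a_0 = 1.
  101 = 1*67 + 34, so a_1 = 1.
  67 = 1*34 + 33, so a_2 = 1.
  34 = 1*33 + 1, so a_3 = 1.
  33 = 33*1 + 0, so a_4 = 33.
The remainder reaches 0 after 5 divisions, so the expansion has 5 partial quotients, read off in order.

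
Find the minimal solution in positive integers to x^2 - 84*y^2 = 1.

First expand sqrt(84) as a continued fraction. With x_i = (sqrt(84) + m_i)/d_i and (m_0, d_0) = (0, 1): a_0 = floor(sqrt(84)) = 9, since 9^2 = 81 <= 84 < 100 = 10^2.
Iterate m_{i+1} = d_i*a_i - m_i, d_{i+1} = (84 - m_{i+1}^2)/d_i, a_{i+1} = floor((a_0 + m_{i+1})/d_{i+1}):
  m_1 = 1*9 - 0 = 9, d_1 = (84 - 9^2)/1 = 3/1 = 3, a_1 = floor((9 + 9)/3) = 6.
  m_2 = 3*6 - 9 = 9, d_2 = (84 - 9^2)/3 = 3/3 = 1, a_2 = floor((9 + 9)/1) = 18.
  m_3 = 1*18 - 9 = 9, d_3 = (84 - 9^2)/1 = 3/1 = 3: (m_3, d_3) = (m_1, d_1) = (9, 3), so from here the quotients repeat a_1, a_2; the period length is 2.
So sqrt(84) = [9; (6, 18)] with period length k = 2.
k is even, so the fundamental solution of x^2 - 84y^2 = 1 is (p_{k-1}, q_{k-1}) = (p_1, q_1); compute convergents through index 1.
Convergents (p_i = a_i*p_{i-1} + p_{i-2}, q_i = a_i*q_{i-1} + q_{i-2} with p_{-2}=0, p_{-1}=1, q_{-2}=1, q_{-1}=0):
  i=0: a_0=9, p_0 = 9*1 + 0 = 9, q_0 = 9*0 + 1 = 1.
  i=1: a_1=6, p_1 = 6*9 + 1 = 55, q_1 = 6*1 + 0 = 6.
Check: 55^2 - 84*6^2 = 3025 - 3024 = 1, so (x, y) = (55, 6) solves the equation, and by the theorem it is the least positive solution.

(x, y) = (55, 6)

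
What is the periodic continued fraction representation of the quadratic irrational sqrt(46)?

[6; (1, 3, 1, 1, 2, 6, 2, 1, 1, 3, 1, 12)]

Write x_i = (sqrt(46) + m_i)/d_i with (m_0, d_0) = (0, 1). a_0 = floor(sqrt(46)) = 6, since 6^2 = 36 <= 46 < 49 = 7^2.
Iterate m_{i+1} = d_i*a_i - m_i, d_{i+1} = (46 - m_{i+1}^2)/d_i, a_{i+1} = floor((a_0 + m_{i+1})/d_{i+1}):
  m_1 = 1*6 - 0 = 6, d_1 = (46 - 6^2)/1 = 10/1 = 10, a_1 = floor((6 + 6)/10) = 1.
  m_2 = 10*1 - 6 = 4, d_2 = (46 - 4^2)/10 = 30/10 = 3, a_2 = floor((6 + 4)/3) = 3.
  m_3 = 3*3 - 4 = 5, d_3 = (46 - 5^2)/3 = 21/3 = 7, a_3 = floor((6 + 5)/7) = 1.
  m_4 = 7*1 - 5 = 2, d_4 = (46 - 2^2)/7 = 42/7 = 6, a_4 = floor((6 + 2)/6) = 1.
  m_5 = 6*1 - 2 = 4, d_5 = (46 - 4^2)/6 = 30/6 = 5, a_5 = floor((6 + 4)/5) = 2.
  m_6 = 5*2 - 4 = 6, d_6 = (46 - 6^2)/5 = 10/5 = 2, a_6 = floor((6 + 6)/2) = 6.
  m_7 = 2*6 - 6 = 6, d_7 = (46 - 6^2)/2 = 10/2 = 5, a_7 = floor((6 + 6)/5) = 2.
  m_8 = 5*2 - 6 = 4, d_8 = (46 - 4^2)/5 = 30/5 = 6, a_8 = floor((6 + 4)/6) = 1.
  m_9 = 6*1 - 4 = 2, d_9 = (46 - 2^2)/6 = 42/6 = 7, a_9 = floor((6 + 2)/7) = 1.
  m_10 = 7*1 - 2 = 5, d_10 = (46 - 5^2)/7 = 21/7 = 3, a_10 = floor((6 + 5)/3) = 3.
  m_11 = 3*3 - 5 = 4, d_11 = (46 - 4^2)/3 = 30/3 = 10, a_11 = floor((6 + 4)/10) = 1.
  m_12 = 10*1 - 4 = 6, d_12 = (46 - 6^2)/10 = 10/10 = 1, a_12 = floor((6 + 6)/1) = 12.
  m_13 = 1*12 - 6 = 6, d_13 = (46 - 6^2)/1 = 10/1 = 10: (m_13, d_13) = (m_1, d_1) = (6, 10), so from here the quotients repeat a_1, ..., a_12; the period length is 12.
Hence the expansion of sqrt(46) is a_0 = 6 followed by the repeating block 1, 3, 1, 1, 2, 6, 2, 1, 1, 3, 1, 12 (period 12).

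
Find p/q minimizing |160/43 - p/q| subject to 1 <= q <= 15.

41/11

Expand x = 160/43 as a continued fraction with the Euclidean algorithm:
  160 = 3*43 + 31, so a_0 = 3.
  43 = 1*31 + 12, so a_1 = 1.
  31 = 2*12 + 7, so a_2 = 2.
  12 = 1*7 + 5, so a_3 = 1.
  7 = 1*5 + 2, so a_4 = 1.
  5 = 2*2 + 1, so a_5 = 2.
  2 = 2*1 + 0, so a_6 = 2.
so x = [3; 1, 2, 1, 1, 2, 2].
Convergents (p_i = a_i*p_{i-1} + p_{i-2}, q_i = a_i*q_{i-1} + q_{i-2} with p_{-2}=0, p_{-1}=1, q_{-2}=1, q_{-1}=0), until the denominator exceeds 15:
  i=0: a_0=3, p_0 = 3*1 + 0 = 3, q_0 = 3*0 + 1 = 1.
  i=1: a_1=1, p_1 = 1*3 + 1 = 4, q_1 = 1*1 + 0 = 1.
  i=2: a_2=2, p_2 = 2*4 + 3 = 11, q_2 = 2*1 + 1 = 3.
  i=3: a_3=1, p_3 = 1*11 + 4 = 15, q_3 = 1*3 + 1 = 4.
  i=4: a_4=1, p_4 = 1*15 + 11 = 26, q_4 = 1*4 + 3 = 7.
  i=5: a_5=2, p_5 = 2*26 + 15 = 67, q_5 = 2*7 + 4 = 18.
q_5 = 18 > 15, so the last convergent with denominator <= 15 is p_4/q_4 = 26/7.
The closest fraction with denominator <= 15 is either p_4/q_4 or the intermediate fraction (k*p_4 + p_3)/(k*q_4 + q_3) with the largest k >= 1 whose denominator stays <= 15; these approach x as k grows, and every other convergent or intermediate fraction in range is farther away.
Largest k: floor((15 - q_3)/q_4) = floor((15 - 4)/7) = 1.
That gives (1*26 + 15)/(1*7 + 4) = 41/11.
Compare the errors: |x - 26/7| = |160*7 - 26*43|/(43*7) = 2/301, and |x - 41/11| = |160*11 - 41*43|/(43*11) = 3/473.
Cross-multiplying, 3*301 = 903 < 946 = 2*473, so 3/473 is smaller: the intermediate fraction 41/11 is closer to x than 26/7.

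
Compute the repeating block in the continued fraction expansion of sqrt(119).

Write x_i = (sqrt(119) + m_i)/d_i with (m_0, d_0) = (0, 1). a_0 = floor(sqrt(119)) = 10, since 10^2 = 100 <= 119 < 121 = 11^2.
Iterate m_{i+1} = d_i*a_i - m_i, d_{i+1} = (119 - m_{i+1}^2)/d_i, a_{i+1} = floor((a_0 + m_{i+1})/d_{i+1}):
  m_1 = 1*10 - 0 = 10, d_1 = (119 - 10^2)/1 = 19/1 = 19, a_1 = floor((10 + 10)/19) = 1.
  m_2 = 19*1 - 10 = 9, d_2 = (119 - 9^2)/19 = 38/19 = 2, a_2 = floor((10 + 9)/2) = 9.
  m_3 = 2*9 - 9 = 9, d_3 = (119 - 9^2)/2 = 38/2 = 19, a_3 = floor((10 + 9)/19) = 1.
  m_4 = 19*1 - 9 = 10, d_4 = (119 - 10^2)/19 = 19/19 = 1, a_4 = floor((10 + 10)/1) = 20.
  m_5 = 1*20 - 10 = 10, d_5 = (119 - 10^2)/1 = 19/1 = 19: (m_5, d_5) = (m_1, d_1) = (10, 19), so from here the quotients repeat a_1, ..., a_4; the period length is 4.
Hence the expansion of sqrt(119) is a_0 = 10 followed by the repeating block 1, 9, 1, 20 (period 4).

[10; (1, 9, 1, 20)]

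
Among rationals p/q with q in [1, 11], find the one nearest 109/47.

Expand x = 109/47 as a continued fraction with the Euclidean algorithm:
  109 = 2*47 + 15, so a_0 = 2.
  47 = 3*15 + 2, so a_1 = 3.
  15 = 7*2 + 1, so a_2 = 7.
  2 = 2*1 + 0, so a_3 = 2.
so x = [2; 3, 7, 2].
Convergents (p_i = a_i*p_{i-1} + p_{i-2}, q_i = a_i*q_{i-1} + q_{i-2} with p_{-2}=0, p_{-1}=1, q_{-2}=1, q_{-1}=0), until the denominator exceeds 11:
  i=0: a_0=2, p_0 = 2*1 + 0 = 2, q_0 = 2*0 + 1 = 1.
  i=1: a_1=3, p_1 = 3*2 + 1 = 7, q_1 = 3*1 + 0 = 3.
  i=2: a_2=7, p_2 = 7*7 + 2 = 51, q_2 = 7*3 + 1 = 22.
q_2 = 22 > 11, so the last convergent with denominator <= 11 is p_1/q_1 = 7/3.
The closest fraction with denominator <= 11 is either p_1/q_1 or the intermediate fraction (k*p_1 + p_0)/(k*q_1 + q_0) with the largest k >= 1 whose denominator stays <= 11; these approach x as k grows, and every other convergent or intermediate fraction in range is farther away.
Largest k: floor((11 - q_0)/q_1) = floor((11 - 1)/3) = 3.
That gives (3*7 + 2)/(3*3 + 1) = 23/10.
Compare the errors: |x - 7/3| = |109*3 - 7*47|/(47*3) = 2/141, and |x - 23/10| = |109*10 - 23*47|/(47*10) = 9/470.
Cross-multiplying, 2*470 = 940 < 1269 = 9*141, so 2/141 is smaller: the convergent 7/3 is closer to x than 23/10.

7/3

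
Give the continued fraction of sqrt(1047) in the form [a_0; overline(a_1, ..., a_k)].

[32; overline(2, 1, 3, 1, 20, 1, 3, 1, 2, 64)]

Write x_i = (sqrt(1047) + m_i)/d_i with (m_0, d_0) = (0, 1). a_0 = floor(sqrt(1047)) = 32, since 32^2 = 1024 <= 1047 < 1089 = 33^2.
Iterate m_{i+1} = d_i*a_i - m_i, d_{i+1} = (1047 - m_{i+1}^2)/d_i, a_{i+1} = floor((a_0 + m_{i+1})/d_{i+1}):
  m_1 = 1*32 - 0 = 32, d_1 = (1047 - 32^2)/1 = 23/1 = 23, a_1 = floor((32 + 32)/23) = 2.
  m_2 = 23*2 - 32 = 14, d_2 = (1047 - 14^2)/23 = 851/23 = 37, a_2 = floor((32 + 14)/37) = 1.
  m_3 = 37*1 - 14 = 23, d_3 = (1047 - 23^2)/37 = 518/37 = 14, a_3 = floor((32 + 23)/14) = 3.
  m_4 = 14*3 - 23 = 19, d_4 = (1047 - 19^2)/14 = 686/14 = 49, a_4 = floor((32 + 19)/49) = 1.
  m_5 = 49*1 - 19 = 30, d_5 = (1047 - 30^2)/49 = 147/49 = 3, a_5 = floor((32 + 30)/3) = 20.
  m_6 = 3*20 - 30 = 30, d_6 = (1047 - 30^2)/3 = 147/3 = 49, a_6 = floor((32 + 30)/49) = 1.
  m_7 = 49*1 - 30 = 19, d_7 = (1047 - 19^2)/49 = 686/49 = 14, a_7 = floor((32 + 19)/14) = 3.
  m_8 = 14*3 - 19 = 23, d_8 = (1047 - 23^2)/14 = 518/14 = 37, a_8 = floor((32 + 23)/37) = 1.
  m_9 = 37*1 - 23 = 14, d_9 = (1047 - 14^2)/37 = 851/37 = 23, a_9 = floor((32 + 14)/23) = 2.
  m_10 = 23*2 - 14 = 32, d_10 = (1047 - 32^2)/23 = 23/23 = 1, a_10 = floor((32 + 32)/1) = 64.
  m_11 = 1*64 - 32 = 32, d_11 = (1047 - 32^2)/1 = 23/1 = 23: (m_11, d_11) = (m_1, d_1) = (32, 23), so from here the quotients repeat a_1, ..., a_10; the period length is 10.
Hence the expansion of sqrt(1047) is a_0 = 32 followed by the repeating block 2, 1, 3, 1, 20, 1, 3, 1, 2, 64 (period 10).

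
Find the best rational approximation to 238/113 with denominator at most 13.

Expand x = 238/113 as a continued fraction with the Euclidean algorithm:
  238 = 2*113 + 12, so a_0 = 2.
  113 = 9*12 + 5, so a_1 = 9.
  12 = 2*5 + 2, so a_2 = 2.
  5 = 2*2 + 1, so a_3 = 2.
  2 = 2*1 + 0, so a_4 = 2.
so x = [2; 9, 2, 2, 2].
Convergents (p_i = a_i*p_{i-1} + p_{i-2}, q_i = a_i*q_{i-1} + q_{i-2} with p_{-2}=0, p_{-1}=1, q_{-2}=1, q_{-1}=0), until the denominator exceeds 13:
  i=0: a_0=2, p_0 = 2*1 + 0 = 2, q_0 = 2*0 + 1 = 1.
  i=1: a_1=9, p_1 = 9*2 + 1 = 19, q_1 = 9*1 + 0 = 9.
  i=2: a_2=2, p_2 = 2*19 + 2 = 40, q_2 = 2*9 + 1 = 19.
q_2 = 19 > 13, so the last convergent with denominator <= 13 is p_1/q_1 = 19/9.
The closest fraction with denominator <= 13 is either p_1/q_1 or the intermediate fraction (k*p_1 + p_0)/(k*q_1 + q_0) with the largest k >= 1 whose denominator stays <= 13; these approach x as k grows, and every other convergent or intermediate fraction in range is farther away.
Largest k: floor((13 - q_0)/q_1) = floor((13 - 1)/9) = 1.
That gives (1*19 + 2)/(1*9 + 1) = 21/10.
Compare the errors: |x - 19/9| = |238*9 - 19*113|/(113*9) = 5/1017, and |x - 21/10| = |238*10 - 21*113|/(113*10) = 7/1130.
Cross-multiplying, 5*1130 = 5650 < 7119 = 7*1017, so 5/1017 is smaller: the convergent 19/9 is closer to x than 21/10.

19/9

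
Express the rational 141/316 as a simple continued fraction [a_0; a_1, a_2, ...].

Run the Euclidean algorithm on 141 and 316; the successive quotients are the partial quotients a_0, a_1, ... (each step inverts the fractional part left over by the previous one):
  141 = 0*316 + 141, so a_0 = 0.
  316 = 2*141 + 34, so a_1 = 2.
  141 = 4*34 + 5, so a_2 = 4.
  34 = 6*5 + 4, so a_3 = 6.
  5 = 1*4 + 1, so a_4 = 1.
  4 = 4*1 + 0, so a_5 = 4.
The remainder reaches 0 after 6 divisions, so the expansion has 6 partial quotients, read off in order.

[0; 2, 4, 6, 1, 4]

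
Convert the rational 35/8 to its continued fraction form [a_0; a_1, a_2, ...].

Run the Euclidean algorithm on 35 and 8; the successive quotients are the partial quotients a_0, a_1, ... (each step inverts the fractional part left over by the previous one):
  35 = 4*8 + 3, so a_0 = 4.
  8 = 2*3 + 2, so a_1 = 2.
  3 = 1*2 + 1, so a_2 = 1.
  2 = 2*1 + 0, so a_3 = 2.
The remainder reaches 0 after 4 divisions, so the expansion has 4 partial quotients, read off in order.

[4; 2, 1, 2]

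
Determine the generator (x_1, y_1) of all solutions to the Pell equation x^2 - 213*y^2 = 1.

(x, y) = (194399, 13320)

First expand sqrt(213) as a continued fraction. With x_i = (sqrt(213) + m_i)/d_i and (m_0, d_0) = (0, 1): a_0 = floor(sqrt(213)) = 14, since 14^2 = 196 <= 213 < 225 = 15^2.
Iterate m_{i+1} = d_i*a_i - m_i, d_{i+1} = (213 - m_{i+1}^2)/d_i, a_{i+1} = floor((a_0 + m_{i+1})/d_{i+1}):
  m_1 = 1*14 - 0 = 14, d_1 = (213 - 14^2)/1 = 17/1 = 17, a_1 = floor((14 + 14)/17) = 1.
  m_2 = 17*1 - 14 = 3, d_2 = (213 - 3^2)/17 = 204/17 = 12, a_2 = floor((14 + 3)/12) = 1.
  m_3 = 12*1 - 3 = 9, d_3 = (213 - 9^2)/12 = 132/12 = 11, a_3 = floor((14 + 9)/11) = 2.
  m_4 = 11*2 - 9 = 13, d_4 = (213 - 13^2)/11 = 44/11 = 4, a_4 = floor((14 + 13)/4) = 6.
  m_5 = 4*6 - 13 = 11, d_5 = (213 - 11^2)/4 = 92/4 = 23, a_5 = floor((14 + 11)/23) = 1.
  m_6 = 23*1 - 11 = 12, d_6 = (213 - 12^2)/23 = 69/23 = 3, a_6 = floor((14 + 12)/3) = 8.
  m_7 = 3*8 - 12 = 12, d_7 = (213 - 12^2)/3 = 69/3 = 23, a_7 = floor((14 + 12)/23) = 1.
  m_8 = 23*1 - 12 = 11, d_8 = (213 - 11^2)/23 = 92/23 = 4, a_8 = floor((14 + 11)/4) = 6.
  m_9 = 4*6 - 11 = 13, d_9 = (213 - 13^2)/4 = 44/4 = 11, a_9 = floor((14 + 13)/11) = 2.
  m_10 = 11*2 - 13 = 9, d_10 = (213 - 9^2)/11 = 132/11 = 12, a_10 = floor((14 + 9)/12) = 1.
  m_11 = 12*1 - 9 = 3, d_11 = (213 - 3^2)/12 = 204/12 = 17, a_11 = floor((14 + 3)/17) = 1.
  m_12 = 17*1 - 3 = 14, d_12 = (213 - 14^2)/17 = 17/17 = 1, a_12 = floor((14 + 14)/1) = 28.
  m_13 = 1*28 - 14 = 14, d_13 = (213 - 14^2)/1 = 17/1 = 17: (m_13, d_13) = (m_1, d_1) = (14, 17), so from here the quotients repeat a_1, ..., a_12; the period length is 12.
So sqrt(213) = [14; (1, 1, 2, 6, 1, 8, 1, 6, 2, 1, 1, 28)] with period length k = 12.
k is even, so the fundamental solution of x^2 - 213y^2 = 1 is (p_{k-1}, q_{k-1}) = (p_11, q_11); compute convergents through index 11.
Convergents (p_i = a_i*p_{i-1} + p_{i-2}, q_i = a_i*q_{i-1} + q_{i-2} with p_{-2}=0, p_{-1}=1, q_{-2}=1, q_{-1}=0):
  i=0: a_0=14, p_0 = 14*1 + 0 = 14, q_0 = 14*0 + 1 = 1.
  i=1: a_1=1, p_1 = 1*14 + 1 = 15, q_1 = 1*1 + 0 = 1.
  i=2: a_2=1, p_2 = 1*15 + 14 = 29, q_2 = 1*1 + 1 = 2.
  i=3: a_3=2, p_3 = 2*29 + 15 = 73, q_3 = 2*2 + 1 = 5.
  i=4: a_4=6, p_4 = 6*73 + 29 = 467, q_4 = 6*5 + 2 = 32.
  i=5: a_5=1, p_5 = 1*467 + 73 = 540, q_5 = 1*32 + 5 = 37.
  i=6: a_6=8, p_6 = 8*540 + 467 = 4787, q_6 = 8*37 + 32 = 328.
  i=7: a_7=1, p_7 = 1*4787 + 540 = 5327, q_7 = 1*328 + 37 = 365.
  i=8: a_8=6, p_8 = 6*5327 + 4787 = 36749, q_8 = 6*365 + 328 = 2518.
  i=9: a_9=2, p_9 = 2*36749 + 5327 = 78825, q_9 = 2*2518 + 365 = 5401.
  i=10: a_10=1, p_10 = 1*78825 + 36749 = 115574, q_10 = 1*5401 + 2518 = 7919.
  i=11: a_11=1, p_11 = 1*115574 + 78825 = 194399, q_11 = 1*7919 + 5401 = 13320.
Check: 194399^2 - 213*13320^2 = 37790971201 - 37790971200 = 1, so (x, y) = (194399, 13320) solves the equation, and by the theorem it is the least positive solution.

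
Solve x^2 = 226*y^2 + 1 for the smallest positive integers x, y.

First expand sqrt(226) as a continued fraction. With x_i = (sqrt(226) + m_i)/d_i and (m_0, d_0) = (0, 1): a_0 = floor(sqrt(226)) = 15, since 15^2 = 225 <= 226 < 256 = 16^2.
Iterate m_{i+1} = d_i*a_i - m_i, d_{i+1} = (226 - m_{i+1}^2)/d_i, a_{i+1} = floor((a_0 + m_{i+1})/d_{i+1}):
  m_1 = 1*15 - 0 = 15, d_1 = (226 - 15^2)/1 = 1/1 = 1, a_1 = floor((15 + 15)/1) = 30.
  m_2 = 1*30 - 15 = 15, d_2 = (226 - 15^2)/1 = 1/1 = 1: (m_2, d_2) = (m_1, d_1) = (15, 1), so from here the quotient a_1 repeats; the period length is 1.
So sqrt(226) = [15; (30)] with period length k = 1.
k is odd, so (p_{k-1}, q_{k-1}) only solves x^2 - 226y^2 = -1 and the fundamental solution of x^2 - 226y^2 = 1 is (p_{2k-1}, q_{2k-1}) = (p_1, q_1); compute convergents through index 1, running through the period twice.
Convergents (p_i = a_i*p_{i-1} + p_{i-2}, q_i = a_i*q_{i-1} + q_{i-2} with p_{-2}=0, p_{-1}=1, q_{-2}=1, q_{-1}=0):
  i=0: a_0=15, p_0 = 15*1 + 0 = 15, q_0 = 15*0 + 1 = 1.
  i=1: a_1=30, p_1 = 30*15 + 1 = 451, q_1 = 30*1 + 0 = 30.
Indeed p_0^2 - 226*q_0^2 = 225 - 226 = -1, not +1.
Check: 451^2 - 226*30^2 = 203401 - 203400 = 1, so (x, y) = (451, 30) solves the equation, and by the theorem it is the least positive solution.

(x, y) = (451, 30)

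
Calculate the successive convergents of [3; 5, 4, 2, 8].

Using the convergent recurrence p_i = a_i*p_{i-1} + p_{i-2}, q_i = a_i*q_{i-1} + q_{i-2} with p_{-2}=0, p_{-1}=1, q_{-2}=1, q_{-1}=0:
  i=0: a_0=3, p_0 = 3*1 + 0 = 3, q_0 = 3*0 + 1 = 1.
  i=1: a_1=5, p_1 = 5*3 + 1 = 16, q_1 = 5*1 + 0 = 5.
  i=2: a_2=4, p_2 = 4*16 + 3 = 67, q_2 = 4*5 + 1 = 21.
  i=3: a_3=2, p_3 = 2*67 + 16 = 150, q_3 = 2*21 + 5 = 47.
  i=4: a_4=8, p_4 = 8*150 + 67 = 1267, q_4 = 8*47 + 21 = 397.

3/1, 16/5, 67/21, 150/47, 1267/397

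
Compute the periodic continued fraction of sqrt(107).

Write x_i = (sqrt(107) + m_i)/d_i with (m_0, d_0) = (0, 1). a_0 = floor(sqrt(107)) = 10, since 10^2 = 100 <= 107 < 121 = 11^2.
Iterate m_{i+1} = d_i*a_i - m_i, d_{i+1} = (107 - m_{i+1}^2)/d_i, a_{i+1} = floor((a_0 + m_{i+1})/d_{i+1}):
  m_1 = 1*10 - 0 = 10, d_1 = (107 - 10^2)/1 = 7/1 = 7, a_1 = floor((10 + 10)/7) = 2.
  m_2 = 7*2 - 10 = 4, d_2 = (107 - 4^2)/7 = 91/7 = 13, a_2 = floor((10 + 4)/13) = 1.
  m_3 = 13*1 - 4 = 9, d_3 = (107 - 9^2)/13 = 26/13 = 2, a_3 = floor((10 + 9)/2) = 9.
  m_4 = 2*9 - 9 = 9, d_4 = (107 - 9^2)/2 = 26/2 = 13, a_4 = floor((10 + 9)/13) = 1.
  m_5 = 13*1 - 9 = 4, d_5 = (107 - 4^2)/13 = 91/13 = 7, a_5 = floor((10 + 4)/7) = 2.
  m_6 = 7*2 - 4 = 10, d_6 = (107 - 10^2)/7 = 7/7 = 1, a_6 = floor((10 + 10)/1) = 20.
  m_7 = 1*20 - 10 = 10, d_7 = (107 - 10^2)/1 = 7/1 = 7: (m_7, d_7) = (m_1, d_1) = (10, 7), so from here the quotients repeat a_1, ..., a_6; the period length is 6.
Hence the expansion of sqrt(107) is a_0 = 10 followed by the repeating block 2, 1, 9, 1, 2, 20 (period 6).

[10; (2, 1, 9, 1, 2, 20)]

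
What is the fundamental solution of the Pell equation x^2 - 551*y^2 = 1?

(x, y) = (8380, 357)

First expand sqrt(551) as a continued fraction. With x_i = (sqrt(551) + m_i)/d_i and (m_0, d_0) = (0, 1): a_0 = floor(sqrt(551)) = 23, since 23^2 = 529 <= 551 < 576 = 24^2.
Iterate m_{i+1} = d_i*a_i - m_i, d_{i+1} = (551 - m_{i+1}^2)/d_i, a_{i+1} = floor((a_0 + m_{i+1})/d_{i+1}):
  m_1 = 1*23 - 0 = 23, d_1 = (551 - 23^2)/1 = 22/1 = 22, a_1 = floor((23 + 23)/22) = 2.
  m_2 = 22*2 - 23 = 21, d_2 = (551 - 21^2)/22 = 110/22 = 5, a_2 = floor((23 + 21)/5) = 8.
  m_3 = 5*8 - 21 = 19, d_3 = (551 - 19^2)/5 = 190/5 = 38, a_3 = floor((23 + 19)/38) = 1.
  m_4 = 38*1 - 19 = 19, d_4 = (551 - 19^2)/38 = 190/38 = 5, a_4 = floor((23 + 19)/5) = 8.
  m_5 = 5*8 - 19 = 21, d_5 = (551 - 21^2)/5 = 110/5 = 22, a_5 = floor((23 + 21)/22) = 2.
  m_6 = 22*2 - 21 = 23, d_6 = (551 - 23^2)/22 = 22/22 = 1, a_6 = floor((23 + 23)/1) = 46.
  m_7 = 1*46 - 23 = 23, d_7 = (551 - 23^2)/1 = 22/1 = 22: (m_7, d_7) = (m_1, d_1) = (23, 22), so from here the quotients repeat a_1, ..., a_6; the period length is 6.
So sqrt(551) = [23; (2, 8, 1, 8, 2, 46)] with period length k = 6.
k is even, so the fundamental solution of x^2 - 551y^2 = 1 is (p_{k-1}, q_{k-1}) = (p_5, q_5); compute convergents through index 5.
Convergents (p_i = a_i*p_{i-1} + p_{i-2}, q_i = a_i*q_{i-1} + q_{i-2} with p_{-2}=0, p_{-1}=1, q_{-2}=1, q_{-1}=0):
  i=0: a_0=23, p_0 = 23*1 + 0 = 23, q_0 = 23*0 + 1 = 1.
  i=1: a_1=2, p_1 = 2*23 + 1 = 47, q_1 = 2*1 + 0 = 2.
  i=2: a_2=8, p_2 = 8*47 + 23 = 399, q_2 = 8*2 + 1 = 17.
  i=3: a_3=1, p_3 = 1*399 + 47 = 446, q_3 = 1*17 + 2 = 19.
  i=4: a_4=8, p_4 = 8*446 + 399 = 3967, q_4 = 8*19 + 17 = 169.
  i=5: a_5=2, p_5 = 2*3967 + 446 = 8380, q_5 = 2*169 + 19 = 357.
Check: 8380^2 - 551*357^2 = 70224400 - 70224399 = 1, so (x, y) = (8380, 357) solves the equation, and by the theorem it is the least positive solution.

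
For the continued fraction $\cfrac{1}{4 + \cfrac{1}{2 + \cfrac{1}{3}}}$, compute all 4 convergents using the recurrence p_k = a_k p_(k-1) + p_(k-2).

Using the convergent recurrence p_i = a_i*p_{i-1} + p_{i-2}, q_i = a_i*q_{i-1} + q_{i-2} with p_{-2}=0, p_{-1}=1, q_{-2}=1, q_{-1}=0:
  i=0: a_0=0, p_0 = 0*1 + 0 = 0, q_0 = 0*0 + 1 = 1.
  i=1: a_1=4, p_1 = 4*0 + 1 = 1, q_1 = 4*1 + 0 = 4.
  i=2: a_2=2, p_2 = 2*1 + 0 = 2, q_2 = 2*4 + 1 = 9.
  i=3: a_3=3, p_3 = 3*2 + 1 = 7, q_3 = 3*9 + 4 = 31.

0/1, 1/4, 2/9, 7/31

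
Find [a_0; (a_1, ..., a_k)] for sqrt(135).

[11; (1, 1, 1, 1, 1, 1, 1, 22)]

Write x_i = (sqrt(135) + m_i)/d_i with (m_0, d_0) = (0, 1). a_0 = floor(sqrt(135)) = 11, since 11^2 = 121 <= 135 < 144 = 12^2.
Iterate m_{i+1} = d_i*a_i - m_i, d_{i+1} = (135 - m_{i+1}^2)/d_i, a_{i+1} = floor((a_0 + m_{i+1})/d_{i+1}):
  m_1 = 1*11 - 0 = 11, d_1 = (135 - 11^2)/1 = 14/1 = 14, a_1 = floor((11 + 11)/14) = 1.
  m_2 = 14*1 - 11 = 3, d_2 = (135 - 3^2)/14 = 126/14 = 9, a_2 = floor((11 + 3)/9) = 1.
  m_3 = 9*1 - 3 = 6, d_3 = (135 - 6^2)/9 = 99/9 = 11, a_3 = floor((11 + 6)/11) = 1.
  m_4 = 11*1 - 6 = 5, d_4 = (135 - 5^2)/11 = 110/11 = 10, a_4 = floor((11 + 5)/10) = 1.
  m_5 = 10*1 - 5 = 5, d_5 = (135 - 5^2)/10 = 110/10 = 11, a_5 = floor((11 + 5)/11) = 1.
  m_6 = 11*1 - 5 = 6, d_6 = (135 - 6^2)/11 = 99/11 = 9, a_6 = floor((11 + 6)/9) = 1.
  m_7 = 9*1 - 6 = 3, d_7 = (135 - 3^2)/9 = 126/9 = 14, a_7 = floor((11 + 3)/14) = 1.
  m_8 = 14*1 - 3 = 11, d_8 = (135 - 11^2)/14 = 14/14 = 1, a_8 = floor((11 + 11)/1) = 22.
  m_9 = 1*22 - 11 = 11, d_9 = (135 - 11^2)/1 = 14/1 = 14: (m_9, d_9) = (m_1, d_1) = (11, 14), so from here the quotients repeat a_1, ..., a_8; the period length is 8.
Hence the expansion of sqrt(135) is a_0 = 11 followed by the repeating block 1, 1, 1, 1, 1, 1, 1, 22 (period 8).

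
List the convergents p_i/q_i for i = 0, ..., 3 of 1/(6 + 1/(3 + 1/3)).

0/1, 1/6, 3/19, 10/63

Using the convergent recurrence p_i = a_i*p_{i-1} + p_{i-2}, q_i = a_i*q_{i-1} + q_{i-2} with p_{-2}=0, p_{-1}=1, q_{-2}=1, q_{-1}=0:
  i=0: a_0=0, p_0 = 0*1 + 0 = 0, q_0 = 0*0 + 1 = 1.
  i=1: a_1=6, p_1 = 6*0 + 1 = 1, q_1 = 6*1 + 0 = 6.
  i=2: a_2=3, p_2 = 3*1 + 0 = 3, q_2 = 3*6 + 1 = 19.
  i=3: a_3=3, p_3 = 3*3 + 1 = 10, q_3 = 3*19 + 6 = 63.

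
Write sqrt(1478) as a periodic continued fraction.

[38; (2, 4, 38, 4, 2, 76)]

Write x_i = (sqrt(1478) + m_i)/d_i with (m_0, d_0) = (0, 1). a_0 = floor(sqrt(1478)) = 38, since 38^2 = 1444 <= 1478 < 1521 = 39^2.
Iterate m_{i+1} = d_i*a_i - m_i, d_{i+1} = (1478 - m_{i+1}^2)/d_i, a_{i+1} = floor((a_0 + m_{i+1})/d_{i+1}):
  m_1 = 1*38 - 0 = 38, d_1 = (1478 - 38^2)/1 = 34/1 = 34, a_1 = floor((38 + 38)/34) = 2.
  m_2 = 34*2 - 38 = 30, d_2 = (1478 - 30^2)/34 = 578/34 = 17, a_2 = floor((38 + 30)/17) = 4.
  m_3 = 17*4 - 30 = 38, d_3 = (1478 - 38^2)/17 = 34/17 = 2, a_3 = floor((38 + 38)/2) = 38.
  m_4 = 2*38 - 38 = 38, d_4 = (1478 - 38^2)/2 = 34/2 = 17, a_4 = floor((38 + 38)/17) = 4.
  m_5 = 17*4 - 38 = 30, d_5 = (1478 - 30^2)/17 = 578/17 = 34, a_5 = floor((38 + 30)/34) = 2.
  m_6 = 34*2 - 30 = 38, d_6 = (1478 - 38^2)/34 = 34/34 = 1, a_6 = floor((38 + 38)/1) = 76.
  m_7 = 1*76 - 38 = 38, d_7 = (1478 - 38^2)/1 = 34/1 = 34: (m_7, d_7) = (m_1, d_1) = (38, 34), so from here the quotients repeat a_1, ..., a_6; the period length is 6.
Hence the expansion of sqrt(1478) is a_0 = 38 followed by the repeating block 2, 4, 38, 4, 2, 76 (period 6).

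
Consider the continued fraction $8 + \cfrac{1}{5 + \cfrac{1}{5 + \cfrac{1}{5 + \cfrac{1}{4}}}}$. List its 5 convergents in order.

Using the convergent recurrence p_i = a_i*p_{i-1} + p_{i-2}, q_i = a_i*q_{i-1} + q_{i-2} with p_{-2}=0, p_{-1}=1, q_{-2}=1, q_{-1}=0:
  i=0: a_0=8, p_0 = 8*1 + 0 = 8, q_0 = 8*0 + 1 = 1.
  i=1: a_1=5, p_1 = 5*8 + 1 = 41, q_1 = 5*1 + 0 = 5.
  i=2: a_2=5, p_2 = 5*41 + 8 = 213, q_2 = 5*5 + 1 = 26.
  i=3: a_3=5, p_3 = 5*213 + 41 = 1106, q_3 = 5*26 + 5 = 135.
  i=4: a_4=4, p_4 = 4*1106 + 213 = 4637, q_4 = 4*135 + 26 = 566.

8/1, 41/5, 213/26, 1106/135, 4637/566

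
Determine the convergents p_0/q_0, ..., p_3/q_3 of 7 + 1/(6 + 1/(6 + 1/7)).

Using the convergent recurrence p_i = a_i*p_{i-1} + p_{i-2}, q_i = a_i*q_{i-1} + q_{i-2} with p_{-2}=0, p_{-1}=1, q_{-2}=1, q_{-1}=0:
  i=0: a_0=7, p_0 = 7*1 + 0 = 7, q_0 = 7*0 + 1 = 1.
  i=1: a_1=6, p_1 = 6*7 + 1 = 43, q_1 = 6*1 + 0 = 6.
  i=2: a_2=6, p_2 = 6*43 + 7 = 265, q_2 = 6*6 + 1 = 37.
  i=3: a_3=7, p_3 = 7*265 + 43 = 1898, q_3 = 7*37 + 6 = 265.

7/1, 43/6, 265/37, 1898/265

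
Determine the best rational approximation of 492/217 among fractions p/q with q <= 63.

Expand x = 492/217 as a continued fraction with the Euclidean algorithm:
  492 = 2*217 + 58, so a_0 = 2.
  217 = 3*58 + 43, so a_1 = 3.
  58 = 1*43 + 15, so a_2 = 1.
  43 = 2*15 + 13, so a_3 = 2.
  15 = 1*13 + 2, so a_4 = 1.
  13 = 6*2 + 1, so a_5 = 6.
  2 = 2*1 + 0, so a_6 = 2.
so x = [2; 3, 1, 2, 1, 6, 2].
Convergents (p_i = a_i*p_{i-1} + p_{i-2}, q_i = a_i*q_{i-1} + q_{i-2} with p_{-2}=0, p_{-1}=1, q_{-2}=1, q_{-1}=0), until the denominator exceeds 63:
  i=0: a_0=2, p_0 = 2*1 + 0 = 2, q_0 = 2*0 + 1 = 1.
  i=1: a_1=3, p_1 = 3*2 + 1 = 7, q_1 = 3*1 + 0 = 3.
  i=2: a_2=1, p_2 = 1*7 + 2 = 9, q_2 = 1*3 + 1 = 4.
  i=3: a_3=2, p_3 = 2*9 + 7 = 25, q_3 = 2*4 + 3 = 11.
  i=4: a_4=1, p_4 = 1*25 + 9 = 34, q_4 = 1*11 + 4 = 15.
  i=5: a_5=6, p_5 = 6*34 + 25 = 229, q_5 = 6*15 + 11 = 101.
q_5 = 101 > 63, so the last convergent with denominator <= 63 is p_4/q_4 = 34/15.
The closest fraction with denominator <= 63 is either p_4/q_4 or the intermediate fraction (k*p_4 + p_3)/(k*q_4 + q_3) with the largest k >= 1 whose denominator stays <= 63; these approach x as k grows, and every other convergent or intermediate fraction in range is farther away.
Largest k: floor((63 - q_3)/q_4) = floor((63 - 11)/15) = 3.
That gives (3*34 + 25)/(3*15 + 11) = 127/56.
Compare the errors: |x - 34/15| = |492*15 - 34*217|/(217*15) = 2/3255, and |x - 127/56| = |492*56 - 127*217|/(217*56) = 7/12152.
Cross-multiplying, 7*3255 = 22785 < 24304 = 2*12152, so 7/12152 is smaller: the intermediate fraction 127/56 is closer to x than 34/15.

127/56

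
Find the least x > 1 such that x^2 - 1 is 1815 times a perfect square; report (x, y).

(x, y) = (15124, 355)

First expand sqrt(1815) as a continued fraction. With x_i = (sqrt(1815) + m_i)/d_i and (m_0, d_0) = (0, 1): a_0 = floor(sqrt(1815)) = 42, since 42^2 = 1764 <= 1815 < 1849 = 43^2.
Iterate m_{i+1} = d_i*a_i - m_i, d_{i+1} = (1815 - m_{i+1}^2)/d_i, a_{i+1} = floor((a_0 + m_{i+1})/d_{i+1}):
  m_1 = 1*42 - 0 = 42, d_1 = (1815 - 42^2)/1 = 51/1 = 51, a_1 = floor((42 + 42)/51) = 1.
  m_2 = 51*1 - 42 = 9, d_2 = (1815 - 9^2)/51 = 1734/51 = 34, a_2 = floor((42 + 9)/34) = 1.
  m_3 = 34*1 - 9 = 25, d_3 = (1815 - 25^2)/34 = 1190/34 = 35, a_3 = floor((42 + 25)/35) = 1.
  m_4 = 35*1 - 25 = 10, d_4 = (1815 - 10^2)/35 = 1715/35 = 49, a_4 = floor((42 + 10)/49) = 1.
  m_5 = 49*1 - 10 = 39, d_5 = (1815 - 39^2)/49 = 294/49 = 6, a_5 = floor((42 + 39)/6) = 13.
  m_6 = 6*13 - 39 = 39, d_6 = (1815 - 39^2)/6 = 294/6 = 49, a_6 = floor((42 + 39)/49) = 1.
  m_7 = 49*1 - 39 = 10, d_7 = (1815 - 10^2)/49 = 1715/49 = 35, a_7 = floor((42 + 10)/35) = 1.
  m_8 = 35*1 - 10 = 25, d_8 = (1815 - 25^2)/35 = 1190/35 = 34, a_8 = floor((42 + 25)/34) = 1.
  m_9 = 34*1 - 25 = 9, d_9 = (1815 - 9^2)/34 = 1734/34 = 51, a_9 = floor((42 + 9)/51) = 1.
  m_10 = 51*1 - 9 = 42, d_10 = (1815 - 42^2)/51 = 51/51 = 1, a_10 = floor((42 + 42)/1) = 84.
  m_11 = 1*84 - 42 = 42, d_11 = (1815 - 42^2)/1 = 51/1 = 51: (m_11, d_11) = (m_1, d_1) = (42, 51), so from here the quotients repeat a_1, ..., a_10; the period length is 10.
So sqrt(1815) = [42; (1, 1, 1, 1, 13, 1, 1, 1, 1, 84)] with period length k = 10.
k is even, so the fundamental solution of x^2 - 1815y^2 = 1 is (p_{k-1}, q_{k-1}) = (p_9, q_9); compute convergents through index 9.
Convergents (p_i = a_i*p_{i-1} + p_{i-2}, q_i = a_i*q_{i-1} + q_{i-2} with p_{-2}=0, p_{-1}=1, q_{-2}=1, q_{-1}=0):
  i=0: a_0=42, p_0 = 42*1 + 0 = 42, q_0 = 42*0 + 1 = 1.
  i=1: a_1=1, p_1 = 1*42 + 1 = 43, q_1 = 1*1 + 0 = 1.
  i=2: a_2=1, p_2 = 1*43 + 42 = 85, q_2 = 1*1 + 1 = 2.
  i=3: a_3=1, p_3 = 1*85 + 43 = 128, q_3 = 1*2 + 1 = 3.
  i=4: a_4=1, p_4 = 1*128 + 85 = 213, q_4 = 1*3 + 2 = 5.
  i=5: a_5=13, p_5 = 13*213 + 128 = 2897, q_5 = 13*5 + 3 = 68.
  i=6: a_6=1, p_6 = 1*2897 + 213 = 3110, q_6 = 1*68 + 5 = 73.
  i=7: a_7=1, p_7 = 1*3110 + 2897 = 6007, q_7 = 1*73 + 68 = 141.
  i=8: a_8=1, p_8 = 1*6007 + 3110 = 9117, q_8 = 1*141 + 73 = 214.
  i=9: a_9=1, p_9 = 1*9117 + 6007 = 15124, q_9 = 1*214 + 141 = 355.
Check: 15124^2 - 1815*355^2 = 228735376 - 228735375 = 1, so (x, y) = (15124, 355) solves the equation, and by the theorem it is the least positive solution.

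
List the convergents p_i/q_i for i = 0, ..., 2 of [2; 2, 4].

Using the convergent recurrence p_i = a_i*p_{i-1} + p_{i-2}, q_i = a_i*q_{i-1} + q_{i-2} with p_{-2}=0, p_{-1}=1, q_{-2}=1, q_{-1}=0:
  i=0: a_0=2, p_0 = 2*1 + 0 = 2, q_0 = 2*0 + 1 = 1.
  i=1: a_1=2, p_1 = 2*2 + 1 = 5, q_1 = 2*1 + 0 = 2.
  i=2: a_2=4, p_2 = 4*5 + 2 = 22, q_2 = 4*2 + 1 = 9.

2/1, 5/2, 22/9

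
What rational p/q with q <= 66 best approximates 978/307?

137/43

Expand x = 978/307 as a continued fraction with the Euclidean algorithm:
  978 = 3*307 + 57, so a_0 = 3.
  307 = 5*57 + 22, so a_1 = 5.
  57 = 2*22 + 13, so a_2 = 2.
  22 = 1*13 + 9, so a_3 = 1.
  13 = 1*9 + 4, so a_4 = 1.
  9 = 2*4 + 1, so a_5 = 2.
  4 = 4*1 + 0, so a_6 = 4.
so x = [3; 5, 2, 1, 1, 2, 4].
Convergents (p_i = a_i*p_{i-1} + p_{i-2}, q_i = a_i*q_{i-1} + q_{i-2} with p_{-2}=0, p_{-1}=1, q_{-2}=1, q_{-1}=0), until the denominator exceeds 66:
  i=0: a_0=3, p_0 = 3*1 + 0 = 3, q_0 = 3*0 + 1 = 1.
  i=1: a_1=5, p_1 = 5*3 + 1 = 16, q_1 = 5*1 + 0 = 5.
  i=2: a_2=2, p_2 = 2*16 + 3 = 35, q_2 = 2*5 + 1 = 11.
  i=3: a_3=1, p_3 = 1*35 + 16 = 51, q_3 = 1*11 + 5 = 16.
  i=4: a_4=1, p_4 = 1*51 + 35 = 86, q_4 = 1*16 + 11 = 27.
  i=5: a_5=2, p_5 = 2*86 + 51 = 223, q_5 = 2*27 + 16 = 70.
q_5 = 70 > 66, so the last convergent with denominator <= 66 is p_4/q_4 = 86/27.
The closest fraction with denominator <= 66 is either p_4/q_4 or the intermediate fraction (k*p_4 + p_3)/(k*q_4 + q_3) with the largest k >= 1 whose denominator stays <= 66; these approach x as k grows, and every other convergent or intermediate fraction in range is farther away.
Largest k: floor((66 - q_3)/q_4) = floor((66 - 16)/27) = 1.
That gives (1*86 + 51)/(1*27 + 16) = 137/43.
Compare the errors: |x - 86/27| = |978*27 - 86*307|/(307*27) = 4/8289, and |x - 137/43| = |978*43 - 137*307|/(307*43) = 5/13201.
Cross-multiplying, 5*8289 = 41445 < 52804 = 4*13201, so 5/13201 is smaller: the intermediate fraction 137/43 is closer to x than 86/27.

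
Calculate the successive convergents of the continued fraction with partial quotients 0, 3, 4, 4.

Using the convergent recurrence p_i = a_i*p_{i-1} + p_{i-2}, q_i = a_i*q_{i-1} + q_{i-2} with p_{-2}=0, p_{-1}=1, q_{-2}=1, q_{-1}=0:
  i=0: a_0=0, p_0 = 0*1 + 0 = 0, q_0 = 0*0 + 1 = 1.
  i=1: a_1=3, p_1 = 3*0 + 1 = 1, q_1 = 3*1 + 0 = 3.
  i=2: a_2=4, p_2 = 4*1 + 0 = 4, q_2 = 4*3 + 1 = 13.
  i=3: a_3=4, p_3 = 4*4 + 1 = 17, q_3 = 4*13 + 3 = 55.

0/1, 1/3, 4/13, 17/55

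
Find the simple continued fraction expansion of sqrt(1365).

Write x_i = (sqrt(1365) + m_i)/d_i with (m_0, d_0) = (0, 1). a_0 = floor(sqrt(1365)) = 36, since 36^2 = 1296 <= 1365 < 1369 = 37^2.
Iterate m_{i+1} = d_i*a_i - m_i, d_{i+1} = (1365 - m_{i+1}^2)/d_i, a_{i+1} = floor((a_0 + m_{i+1})/d_{i+1}):
  m_1 = 1*36 - 0 = 36, d_1 = (1365 - 36^2)/1 = 69/1 = 69, a_1 = floor((36 + 36)/69) = 1.
  m_2 = 69*1 - 36 = 33, d_2 = (1365 - 33^2)/69 = 276/69 = 4, a_2 = floor((36 + 33)/4) = 17.
  m_3 = 4*17 - 33 = 35, d_3 = (1365 - 35^2)/4 = 140/4 = 35, a_3 = floor((36 + 35)/35) = 2.
  m_4 = 35*2 - 35 = 35, d_4 = (1365 - 35^2)/35 = 140/35 = 4, a_4 = floor((36 + 35)/4) = 17.
  m_5 = 4*17 - 35 = 33, d_5 = (1365 - 33^2)/4 = 276/4 = 69, a_5 = floor((36 + 33)/69) = 1.
  m_6 = 69*1 - 33 = 36, d_6 = (1365 - 36^2)/69 = 69/69 = 1, a_6 = floor((36 + 36)/1) = 72.
  m_7 = 1*72 - 36 = 36, d_7 = (1365 - 36^2)/1 = 69/1 = 69: (m_7, d_7) = (m_1, d_1) = (36, 69), so from here the quotients repeat a_1, ..., a_6; the period length is 6.
Hence the expansion of sqrt(1365) is a_0 = 36 followed by the repeating block 1, 17, 2, 17, 1, 72 (period 6).

[36; (1, 17, 2, 17, 1, 72)]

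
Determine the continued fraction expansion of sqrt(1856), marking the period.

[43; (12, 3, 2, 1, 3, 21, 3, 1, 2, 3, 12, 86)]

Write x_i = (sqrt(1856) + m_i)/d_i with (m_0, d_0) = (0, 1). a_0 = floor(sqrt(1856)) = 43, since 43^2 = 1849 <= 1856 < 1936 = 44^2.
Iterate m_{i+1} = d_i*a_i - m_i, d_{i+1} = (1856 - m_{i+1}^2)/d_i, a_{i+1} = floor((a_0 + m_{i+1})/d_{i+1}):
  m_1 = 1*43 - 0 = 43, d_1 = (1856 - 43^2)/1 = 7/1 = 7, a_1 = floor((43 + 43)/7) = 12.
  m_2 = 7*12 - 43 = 41, d_2 = (1856 - 41^2)/7 = 175/7 = 25, a_2 = floor((43 + 41)/25) = 3.
  m_3 = 25*3 - 41 = 34, d_3 = (1856 - 34^2)/25 = 700/25 = 28, a_3 = floor((43 + 34)/28) = 2.
  m_4 = 28*2 - 34 = 22, d_4 = (1856 - 22^2)/28 = 1372/28 = 49, a_4 = floor((43 + 22)/49) = 1.
  m_5 = 49*1 - 22 = 27, d_5 = (1856 - 27^2)/49 = 1127/49 = 23, a_5 = floor((43 + 27)/23) = 3.
  m_6 = 23*3 - 27 = 42, d_6 = (1856 - 42^2)/23 = 92/23 = 4, a_6 = floor((43 + 42)/4) = 21.
  m_7 = 4*21 - 42 = 42, d_7 = (1856 - 42^2)/4 = 92/4 = 23, a_7 = floor((43 + 42)/23) = 3.
  m_8 = 23*3 - 42 = 27, d_8 = (1856 - 27^2)/23 = 1127/23 = 49, a_8 = floor((43 + 27)/49) = 1.
  m_9 = 49*1 - 27 = 22, d_9 = (1856 - 22^2)/49 = 1372/49 = 28, a_9 = floor((43 + 22)/28) = 2.
  m_10 = 28*2 - 22 = 34, d_10 = (1856 - 34^2)/28 = 700/28 = 25, a_10 = floor((43 + 34)/25) = 3.
  m_11 = 25*3 - 34 = 41, d_11 = (1856 - 41^2)/25 = 175/25 = 7, a_11 = floor((43 + 41)/7) = 12.
  m_12 = 7*12 - 41 = 43, d_12 = (1856 - 43^2)/7 = 7/7 = 1, a_12 = floor((43 + 43)/1) = 86.
  m_13 = 1*86 - 43 = 43, d_13 = (1856 - 43^2)/1 = 7/1 = 7: (m_13, d_13) = (m_1, d_1) = (43, 7), so from here the quotients repeat a_1, ..., a_12; the period length is 12.
Hence the expansion of sqrt(1856) is a_0 = 43 followed by the repeating block 12, 3, 2, 1, 3, 21, 3, 1, 2, 3, 12, 86 (period 12).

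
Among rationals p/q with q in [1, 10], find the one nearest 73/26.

Expand x = 73/26 as a continued fraction with the Euclidean algorithm:
  73 = 2*26 + 21, so a_0 = 2.
  26 = 1*21 + 5, so a_1 = 1.
  21 = 4*5 + 1, so a_2 = 4.
  5 = 5*1 + 0, so a_3 = 5.
so x = [2; 1, 4, 5].
Convergents (p_i = a_i*p_{i-1} + p_{i-2}, q_i = a_i*q_{i-1} + q_{i-2} with p_{-2}=0, p_{-1}=1, q_{-2}=1, q_{-1}=0), until the denominator exceeds 10:
  i=0: a_0=2, p_0 = 2*1 + 0 = 2, q_0 = 2*0 + 1 = 1.
  i=1: a_1=1, p_1 = 1*2 + 1 = 3, q_1 = 1*1 + 0 = 1.
  i=2: a_2=4, p_2 = 4*3 + 2 = 14, q_2 = 4*1 + 1 = 5.
  i=3: a_3=5, p_3 = 5*14 + 3 = 73, q_3 = 5*5 + 1 = 26.
q_3 = 26 > 10, so the last convergent with denominator <= 10 is p_2/q_2 = 14/5.
The closest fraction with denominator <= 10 is either p_2/q_2 or the intermediate fraction (k*p_2 + p_1)/(k*q_2 + q_1) with the largest k >= 1 whose denominator stays <= 10; these approach x as k grows, and every other convergent or intermediate fraction in range is farther away.
Largest k: floor((10 - q_1)/q_2) = floor((10 - 1)/5) = 1.
That gives (1*14 + 3)/(1*5 + 1) = 17/6.
Compare the errors: |x - 14/5| = |73*5 - 14*26|/(26*5) = 1/130, and |x - 17/6| = |73*6 - 17*26|/(26*6) = 4/156.
Cross-multiplying, 1*156 = 156 < 520 = 4*130, so 1/130 is smaller: the convergent 14/5 is closer to x than 17/6.

14/5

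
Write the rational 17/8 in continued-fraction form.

[2; 8]

Run the Euclidean algorithm on 17 and 8; the successive quotients are the partial quotients a_0, a_1, ... (each step inverts the fractional part left over by the previous one):
  17 = 2*8 + 1, so a_0 = 2.
  8 = 8*1 + 0, so a_1 = 8.
The remainder reaches 0 after 2 divisions, so the expansion has 2 partial quotients, read off in order.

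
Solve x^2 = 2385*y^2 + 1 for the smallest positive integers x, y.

(x, y) = (73738369, 1509904)

First expand sqrt(2385) as a continued fraction. With x_i = (sqrt(2385) + m_i)/d_i and (m_0, d_0) = (0, 1): a_0 = floor(sqrt(2385)) = 48, since 48^2 = 2304 <= 2385 < 2401 = 49^2.
Iterate m_{i+1} = d_i*a_i - m_i, d_{i+1} = (2385 - m_{i+1}^2)/d_i, a_{i+1} = floor((a_0 + m_{i+1})/d_{i+1}):
  m_1 = 1*48 - 0 = 48, d_1 = (2385 - 48^2)/1 = 81/1 = 81, a_1 = floor((48 + 48)/81) = 1.
  m_2 = 81*1 - 48 = 33, d_2 = (2385 - 33^2)/81 = 1296/81 = 16, a_2 = floor((48 + 33)/16) = 5.
  m_3 = 16*5 - 33 = 47, d_3 = (2385 - 47^2)/16 = 176/16 = 11, a_3 = floor((48 + 47)/11) = 8.
  m_4 = 11*8 - 47 = 41, d_4 = (2385 - 41^2)/11 = 704/11 = 64, a_4 = floor((48 + 41)/64) = 1.
  m_5 = 64*1 - 41 = 23, d_5 = (2385 - 23^2)/64 = 1856/64 = 29, a_5 = floor((48 + 23)/29) = 2.
  m_6 = 29*2 - 23 = 35, d_6 = (2385 - 35^2)/29 = 1160/29 = 40, a_6 = floor((48 + 35)/40) = 2.
  m_7 = 40*2 - 35 = 45, d_7 = (2385 - 45^2)/40 = 360/40 = 9, a_7 = floor((48 + 45)/9) = 10.
  m_8 = 9*10 - 45 = 45, d_8 = (2385 - 45^2)/9 = 360/9 = 40, a_8 = floor((48 + 45)/40) = 2.
  m_9 = 40*2 - 45 = 35, d_9 = (2385 - 35^2)/40 = 1160/40 = 29, a_9 = floor((48 + 35)/29) = 2.
  m_10 = 29*2 - 35 = 23, d_10 = (2385 - 23^2)/29 = 1856/29 = 64, a_10 = floor((48 + 23)/64) = 1.
  m_11 = 64*1 - 23 = 41, d_11 = (2385 - 41^2)/64 = 704/64 = 11, a_11 = floor((48 + 41)/11) = 8.
  m_12 = 11*8 - 41 = 47, d_12 = (2385 - 47^2)/11 = 176/11 = 16, a_12 = floor((48 + 47)/16) = 5.
  m_13 = 16*5 - 47 = 33, d_13 = (2385 - 33^2)/16 = 1296/16 = 81, a_13 = floor((48 + 33)/81) = 1.
  m_14 = 81*1 - 33 = 48, d_14 = (2385 - 48^2)/81 = 81/81 = 1, a_14 = floor((48 + 48)/1) = 96.
  m_15 = 1*96 - 48 = 48, d_15 = (2385 - 48^2)/1 = 81/1 = 81: (m_15, d_15) = (m_1, d_1) = (48, 81), so from here the quotients repeat a_1, ..., a_14; the period length is 14.
So sqrt(2385) = [48; (1, 5, 8, 1, 2, 2, 10, 2, 2, 1, 8, 5, 1, 96)] with period length k = 14.
k is even, so the fundamental solution of x^2 - 2385y^2 = 1 is (p_{k-1}, q_{k-1}) = (p_13, q_13); compute convergents through index 13.
Convergents (p_i = a_i*p_{i-1} + p_{i-2}, q_i = a_i*q_{i-1} + q_{i-2} with p_{-2}=0, p_{-1}=1, q_{-2}=1, q_{-1}=0):
  i=0: a_0=48, p_0 = 48*1 + 0 = 48, q_0 = 48*0 + 1 = 1.
  i=1: a_1=1, p_1 = 1*48 + 1 = 49, q_1 = 1*1 + 0 = 1.
  i=2: a_2=5, p_2 = 5*49 + 48 = 293, q_2 = 5*1 + 1 = 6.
  i=3: a_3=8, p_3 = 8*293 + 49 = 2393, q_3 = 8*6 + 1 = 49.
  i=4: a_4=1, p_4 = 1*2393 + 293 = 2686, q_4 = 1*49 + 6 = 55.
  i=5: a_5=2, p_5 = 2*2686 + 2393 = 7765, q_5 = 2*55 + 49 = 159.
  i=6: a_6=2, p_6 = 2*7765 + 2686 = 18216, q_6 = 2*159 + 55 = 373.
  i=7: a_7=10, p_7 = 10*18216 + 7765 = 189925, q_7 = 10*373 + 159 = 3889.
  i=8: a_8=2, p_8 = 2*189925 + 18216 = 398066, q_8 = 2*3889 + 373 = 8151.
  i=9: a_9=2, p_9 = 2*398066 + 189925 = 986057, q_9 = 2*8151 + 3889 = 20191.
  i=10: a_10=1, p_10 = 1*986057 + 398066 = 1384123, q_10 = 1*20191 + 8151 = 28342.
  i=11: a_11=8, p_11 = 8*1384123 + 986057 = 12059041, q_11 = 8*28342 + 20191 = 246927.
  i=12: a_12=5, p_12 = 5*12059041 + 1384123 = 61679328, q_12 = 5*246927 + 28342 = 1262977.
  i=13: a_13=1, p_13 = 1*61679328 + 12059041 = 73738369, q_13 = 1*1262977 + 246927 = 1509904.
Check: 73738369^2 - 2385*1509904^2 = 5437347062780161 - 5437347062780160 = 1, so (x, y) = (73738369, 1509904) solves the equation, and by the theorem it is the least positive solution.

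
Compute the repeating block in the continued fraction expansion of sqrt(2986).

[54; (1, 1, 1, 4, 3, 3, 4, 1, 1, 1, 108)]

Write x_i = (sqrt(2986) + m_i)/d_i with (m_0, d_0) = (0, 1). a_0 = floor(sqrt(2986)) = 54, since 54^2 = 2916 <= 2986 < 3025 = 55^2.
Iterate m_{i+1} = d_i*a_i - m_i, d_{i+1} = (2986 - m_{i+1}^2)/d_i, a_{i+1} = floor((a_0 + m_{i+1})/d_{i+1}):
  m_1 = 1*54 - 0 = 54, d_1 = (2986 - 54^2)/1 = 70/1 = 70, a_1 = floor((54 + 54)/70) = 1.
  m_2 = 70*1 - 54 = 16, d_2 = (2986 - 16^2)/70 = 2730/70 = 39, a_2 = floor((54 + 16)/39) = 1.
  m_3 = 39*1 - 16 = 23, d_3 = (2986 - 23^2)/39 = 2457/39 = 63, a_3 = floor((54 + 23)/63) = 1.
  m_4 = 63*1 - 23 = 40, d_4 = (2986 - 40^2)/63 = 1386/63 = 22, a_4 = floor((54 + 40)/22) = 4.
  m_5 = 22*4 - 40 = 48, d_5 = (2986 - 48^2)/22 = 682/22 = 31, a_5 = floor((54 + 48)/31) = 3.
  m_6 = 31*3 - 48 = 45, d_6 = (2986 - 45^2)/31 = 961/31 = 31, a_6 = floor((54 + 45)/31) = 3.
  m_7 = 31*3 - 45 = 48, d_7 = (2986 - 48^2)/31 = 682/31 = 22, a_7 = floor((54 + 48)/22) = 4.
  m_8 = 22*4 - 48 = 40, d_8 = (2986 - 40^2)/22 = 1386/22 = 63, a_8 = floor((54 + 40)/63) = 1.
  m_9 = 63*1 - 40 = 23, d_9 = (2986 - 23^2)/63 = 2457/63 = 39, a_9 = floor((54 + 23)/39) = 1.
  m_10 = 39*1 - 23 = 16, d_10 = (2986 - 16^2)/39 = 2730/39 = 70, a_10 = floor((54 + 16)/70) = 1.
  m_11 = 70*1 - 16 = 54, d_11 = (2986 - 54^2)/70 = 70/70 = 1, a_11 = floor((54 + 54)/1) = 108.
  m_12 = 1*108 - 54 = 54, d_12 = (2986 - 54^2)/1 = 70/1 = 70: (m_12, d_12) = (m_1, d_1) = (54, 70), so from here the quotients repeat a_1, ..., a_11; the period length is 11.
Hence the expansion of sqrt(2986) is a_0 = 54 followed by the repeating block 1, 1, 1, 4, 3, 3, 4, 1, 1, 1, 108 (period 11).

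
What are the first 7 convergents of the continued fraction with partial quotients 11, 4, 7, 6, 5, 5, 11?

11/1, 45/4, 326/29, 2001/178, 10331/919, 53656/4773, 600547/53422

Using the convergent recurrence p_i = a_i*p_{i-1} + p_{i-2}, q_i = a_i*q_{i-1} + q_{i-2} with p_{-2}=0, p_{-1}=1, q_{-2}=1, q_{-1}=0:
  i=0: a_0=11, p_0 = 11*1 + 0 = 11, q_0 = 11*0 + 1 = 1.
  i=1: a_1=4, p_1 = 4*11 + 1 = 45, q_1 = 4*1 + 0 = 4.
  i=2: a_2=7, p_2 = 7*45 + 11 = 326, q_2 = 7*4 + 1 = 29.
  i=3: a_3=6, p_3 = 6*326 + 45 = 2001, q_3 = 6*29 + 4 = 178.
  i=4: a_4=5, p_4 = 5*2001 + 326 = 10331, q_4 = 5*178 + 29 = 919.
  i=5: a_5=5, p_5 = 5*10331 + 2001 = 53656, q_5 = 5*919 + 178 = 4773.
  i=6: a_6=11, p_6 = 11*53656 + 10331 = 600547, q_6 = 11*4773 + 919 = 53422.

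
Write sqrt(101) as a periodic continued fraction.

[10; (20)]

Write x_i = (sqrt(101) + m_i)/d_i with (m_0, d_0) = (0, 1). a_0 = floor(sqrt(101)) = 10, since 10^2 = 100 <= 101 < 121 = 11^2.
Iterate m_{i+1} = d_i*a_i - m_i, d_{i+1} = (101 - m_{i+1}^2)/d_i, a_{i+1} = floor((a_0 + m_{i+1})/d_{i+1}):
  m_1 = 1*10 - 0 = 10, d_1 = (101 - 10^2)/1 = 1/1 = 1, a_1 = floor((10 + 10)/1) = 20.
  m_2 = 1*20 - 10 = 10, d_2 = (101 - 10^2)/1 = 1/1 = 1: (m_2, d_2) = (m_1, d_1) = (10, 1), so from here the quotient a_1 repeats; the period length is 1.
Hence the expansion of sqrt(101) is a_0 = 10 followed by the repeating block 20 (period 1).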